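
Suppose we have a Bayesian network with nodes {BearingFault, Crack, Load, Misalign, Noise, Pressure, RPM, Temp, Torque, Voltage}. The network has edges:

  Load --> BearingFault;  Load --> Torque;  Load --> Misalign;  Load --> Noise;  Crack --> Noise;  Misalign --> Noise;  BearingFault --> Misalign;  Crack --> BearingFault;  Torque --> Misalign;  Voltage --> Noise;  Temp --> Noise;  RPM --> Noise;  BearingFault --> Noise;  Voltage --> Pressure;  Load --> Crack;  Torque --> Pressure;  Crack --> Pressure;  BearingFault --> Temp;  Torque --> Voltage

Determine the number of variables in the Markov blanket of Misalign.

A node's Markov blanket = Pa ∪ Ch ∪ (parents of Ch other than the node itself).
Pa(Misalign) = {BearingFault, Load, Torque}.
Ch(Misalign) = {Noise}.
Parents of each child, excluding Misalign:
  parents(Noise) \ {Misalign} = {BearingFault, Crack, Load, RPM, Temp, Voltage}.
MB(Misalign) = {BearingFault, Crack, Load, Noise, RPM, Temp, Torque, Voltage}, which has 8 nodes.

8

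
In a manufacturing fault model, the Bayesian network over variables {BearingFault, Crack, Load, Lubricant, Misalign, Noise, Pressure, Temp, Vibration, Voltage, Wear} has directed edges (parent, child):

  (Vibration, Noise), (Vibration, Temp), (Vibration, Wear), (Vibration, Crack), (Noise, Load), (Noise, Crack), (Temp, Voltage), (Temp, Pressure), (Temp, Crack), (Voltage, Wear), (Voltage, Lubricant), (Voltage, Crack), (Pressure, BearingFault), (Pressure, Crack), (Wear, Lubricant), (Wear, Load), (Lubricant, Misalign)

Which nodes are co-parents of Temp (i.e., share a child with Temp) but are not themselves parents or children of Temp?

{Noise}

Children of Temp: Crack, Pressure, Voltage.
  Voltage: —
  Pressure: —
  Crack: Noise, Pressure, Vibration, Voltage
Excluding nodes already adjacent to Temp (Crack, Pressure, Vibration, Voltage), the co-parent-only contribution is {Noise}.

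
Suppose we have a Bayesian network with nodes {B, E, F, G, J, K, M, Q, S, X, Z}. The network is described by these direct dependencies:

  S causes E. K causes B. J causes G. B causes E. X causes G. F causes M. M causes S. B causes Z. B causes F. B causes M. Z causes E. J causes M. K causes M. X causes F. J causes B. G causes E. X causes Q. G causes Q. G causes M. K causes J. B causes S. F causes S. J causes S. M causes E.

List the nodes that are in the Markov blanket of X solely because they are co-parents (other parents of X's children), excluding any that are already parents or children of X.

Children of X: F, G, Q.
  G also has parent J.
  F also has parent B.
  Q also has parent G.
Excluding nodes already adjacent to X (F, G, Q), the co-parent-only contribution is {B, J}.

{B, J}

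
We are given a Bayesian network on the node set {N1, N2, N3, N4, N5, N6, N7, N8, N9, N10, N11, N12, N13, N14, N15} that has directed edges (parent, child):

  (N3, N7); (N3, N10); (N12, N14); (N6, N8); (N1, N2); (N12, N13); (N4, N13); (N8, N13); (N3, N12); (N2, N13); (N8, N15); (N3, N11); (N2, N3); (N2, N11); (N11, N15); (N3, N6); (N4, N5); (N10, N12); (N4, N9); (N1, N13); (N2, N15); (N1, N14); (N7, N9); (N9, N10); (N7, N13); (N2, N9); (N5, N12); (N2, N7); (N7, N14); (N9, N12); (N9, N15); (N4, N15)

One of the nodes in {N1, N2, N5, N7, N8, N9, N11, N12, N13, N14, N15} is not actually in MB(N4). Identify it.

N14

The Markov blanket of a node is its parents, its children, and the other parents of its children.
N4's parents: none.
N4 has children N5, N9, N13, N15.
Co-parents of N4 (other parents of its children):
  N5: no additional parents.
  N9 also has parents N2, N7.
  N13's other parents are N1, N2, N7, N8, N12.
  N15's other parents are N2, N8, N9, N11.
MB(N4) = {N1, N2, N5, N7, N8, N9, N11, N12, N13, N15}.
N14 is neither a parent, child, nor co-parent of N4, so it does not belong.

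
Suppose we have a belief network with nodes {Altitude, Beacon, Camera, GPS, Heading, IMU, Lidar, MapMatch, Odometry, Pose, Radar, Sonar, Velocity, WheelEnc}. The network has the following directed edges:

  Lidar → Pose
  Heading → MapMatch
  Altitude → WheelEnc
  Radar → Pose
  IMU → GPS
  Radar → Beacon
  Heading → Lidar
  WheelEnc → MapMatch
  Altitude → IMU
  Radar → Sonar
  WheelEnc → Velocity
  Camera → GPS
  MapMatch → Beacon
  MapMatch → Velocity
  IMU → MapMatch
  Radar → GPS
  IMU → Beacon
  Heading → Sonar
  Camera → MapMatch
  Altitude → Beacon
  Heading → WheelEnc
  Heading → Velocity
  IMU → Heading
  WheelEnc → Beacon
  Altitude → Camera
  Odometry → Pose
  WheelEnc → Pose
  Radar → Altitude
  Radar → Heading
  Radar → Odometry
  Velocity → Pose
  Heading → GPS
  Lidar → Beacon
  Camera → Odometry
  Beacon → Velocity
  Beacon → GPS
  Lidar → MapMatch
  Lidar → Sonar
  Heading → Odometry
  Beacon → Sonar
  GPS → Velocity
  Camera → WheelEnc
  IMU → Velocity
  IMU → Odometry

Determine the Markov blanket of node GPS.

Recall MB(v) = parents ∪ children ∪ spouses, where spouses are the other parents of v's children.
GPS's parents: Beacon, Camera, Heading, IMU, Radar.
Ch(GPS) = {Velocity}.
For each child, the remaining parents (spouses of GPS):
  Velocity's other parents are Beacon, Heading, IMU, MapMatch, WheelEnc.
MB(GPS) = {Beacon, Camera, Heading, IMU, MapMatch, Radar, Velocity, WheelEnc}.

{Beacon, Camera, Heading, IMU, MapMatch, Radar, Velocity, WheelEnc}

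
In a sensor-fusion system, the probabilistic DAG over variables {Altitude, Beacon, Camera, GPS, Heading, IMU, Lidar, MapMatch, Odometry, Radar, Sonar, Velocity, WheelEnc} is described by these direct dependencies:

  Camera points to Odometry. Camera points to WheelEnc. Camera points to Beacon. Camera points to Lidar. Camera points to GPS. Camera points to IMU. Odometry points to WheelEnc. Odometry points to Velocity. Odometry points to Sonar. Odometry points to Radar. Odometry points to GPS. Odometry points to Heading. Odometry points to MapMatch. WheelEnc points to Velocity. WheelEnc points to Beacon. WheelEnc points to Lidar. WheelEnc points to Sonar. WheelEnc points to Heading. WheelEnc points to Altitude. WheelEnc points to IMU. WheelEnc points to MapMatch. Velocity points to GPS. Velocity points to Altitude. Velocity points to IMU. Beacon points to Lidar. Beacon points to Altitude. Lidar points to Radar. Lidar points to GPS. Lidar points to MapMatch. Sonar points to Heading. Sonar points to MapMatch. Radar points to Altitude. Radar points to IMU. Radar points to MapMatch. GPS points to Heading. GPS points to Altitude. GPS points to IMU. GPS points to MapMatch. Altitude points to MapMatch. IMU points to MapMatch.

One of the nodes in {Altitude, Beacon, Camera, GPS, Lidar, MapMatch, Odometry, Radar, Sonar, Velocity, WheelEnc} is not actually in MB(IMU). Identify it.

Beacon

By definition, MB(IMU) is built from IMU's parents, IMU's children, and the co-parents of IMU.
Parents of IMU: Camera, GPS, Radar, Velocity, WheelEnc.
Children of IMU: MapMatch.
For each child, the remaining parents (spouses of IMU):
  MapMatch: Altitude, GPS, Lidar, Odometry, Radar, Sonar, WheelEnc
MB(IMU) = {Altitude, Camera, GPS, Lidar, MapMatch, Odometry, Radar, Sonar, Velocity, WheelEnc}.
Beacon is neither a parent, child, nor co-parent of IMU, so it does not belong.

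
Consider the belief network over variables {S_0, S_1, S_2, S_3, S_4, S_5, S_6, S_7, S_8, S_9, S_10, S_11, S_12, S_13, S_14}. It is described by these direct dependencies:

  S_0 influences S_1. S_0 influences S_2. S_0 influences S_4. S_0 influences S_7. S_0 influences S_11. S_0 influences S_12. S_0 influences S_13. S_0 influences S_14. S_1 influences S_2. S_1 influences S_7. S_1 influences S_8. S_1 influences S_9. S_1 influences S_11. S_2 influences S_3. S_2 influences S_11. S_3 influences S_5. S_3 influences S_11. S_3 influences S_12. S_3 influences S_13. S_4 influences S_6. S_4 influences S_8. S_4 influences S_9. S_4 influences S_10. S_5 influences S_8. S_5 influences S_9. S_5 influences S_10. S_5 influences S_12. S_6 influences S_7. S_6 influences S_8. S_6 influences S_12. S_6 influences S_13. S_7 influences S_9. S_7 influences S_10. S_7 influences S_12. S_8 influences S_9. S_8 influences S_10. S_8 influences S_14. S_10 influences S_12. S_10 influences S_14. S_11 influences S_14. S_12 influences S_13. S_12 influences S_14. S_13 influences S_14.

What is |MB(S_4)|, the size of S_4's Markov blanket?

Recall MB(v) = parents ∪ children ∪ spouses, where spouses are the other parents of v's children.
S_4 has parent S_0.
S_4 has children S_6, S_8, S_9, S_10.
For each child, the remaining parents (spouses of S_4):
  S_6: —
  S_8: S_1, S_5, S_6
  S_9: S_1, S_5, S_7, S_8
  S_10: S_5, S_7, S_8
MB(S_4) = {S_0, S_1, S_5, S_6, S_7, S_8, S_9, S_10}, which has 8 nodes.

8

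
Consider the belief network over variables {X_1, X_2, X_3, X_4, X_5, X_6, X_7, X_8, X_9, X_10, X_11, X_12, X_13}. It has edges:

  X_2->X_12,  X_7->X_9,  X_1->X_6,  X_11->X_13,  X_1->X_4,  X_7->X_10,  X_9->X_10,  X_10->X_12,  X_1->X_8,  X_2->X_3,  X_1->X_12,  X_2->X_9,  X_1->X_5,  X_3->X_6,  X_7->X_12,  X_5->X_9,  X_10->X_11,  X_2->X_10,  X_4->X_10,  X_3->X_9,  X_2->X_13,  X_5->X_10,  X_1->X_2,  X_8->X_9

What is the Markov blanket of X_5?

{X_1, X_2, X_3, X_4, X_7, X_8, X_9, X_10}

A node's Markov blanket = Pa ∪ Ch ∪ (parents of Ch other than the node itself).
X_5's children: X_9, X_10.
Parents of X_5: X_1.
Other parents of X_5's children:
  X_9: X_2, X_3, X_7, X_8
  X_10: X_2, X_4, X_7, X_9
MB(X_5) = {X_1, X_2, X_3, X_4, X_7, X_8, X_9, X_10}.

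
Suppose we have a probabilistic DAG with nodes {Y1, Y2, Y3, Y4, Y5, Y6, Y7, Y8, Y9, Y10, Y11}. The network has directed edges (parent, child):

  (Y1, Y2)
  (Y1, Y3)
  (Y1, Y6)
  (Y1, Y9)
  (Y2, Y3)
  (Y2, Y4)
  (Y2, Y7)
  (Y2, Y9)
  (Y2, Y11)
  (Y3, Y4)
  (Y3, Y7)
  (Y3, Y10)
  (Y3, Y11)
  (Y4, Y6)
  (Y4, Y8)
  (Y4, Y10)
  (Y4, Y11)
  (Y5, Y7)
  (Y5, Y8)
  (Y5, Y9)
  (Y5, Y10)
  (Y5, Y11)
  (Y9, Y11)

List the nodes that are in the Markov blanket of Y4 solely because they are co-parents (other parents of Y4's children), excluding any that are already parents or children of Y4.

{Y1, Y5, Y9}

Children of Y4: Y6, Y8, Y10, Y11.
  Y6: Y1
  Y8: Y5
  Y10: Y3, Y5
  Y11: Y2, Y3, Y5, Y9
Excluding nodes already adjacent to Y4 (Y2, Y3, Y6, Y8, Y10, Y11), the co-parent-only contribution is {Y1, Y5, Y9}.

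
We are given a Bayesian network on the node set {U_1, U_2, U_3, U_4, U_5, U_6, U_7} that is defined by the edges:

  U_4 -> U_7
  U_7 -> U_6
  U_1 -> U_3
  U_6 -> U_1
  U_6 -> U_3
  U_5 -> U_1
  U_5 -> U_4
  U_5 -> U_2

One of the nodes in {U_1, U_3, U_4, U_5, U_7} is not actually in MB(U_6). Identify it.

Pa(U_6) = {U_7}.
U_6's children: U_1, U_3.
Parents of each child, excluding U_6:
  U_1's other parent is U_5.
  U_3's other parent is U_1.
MB(U_6) = {U_1, U_3, U_5, U_7}.
U_4 is neither a parent, child, nor co-parent of U_6, so it does not belong.

U_4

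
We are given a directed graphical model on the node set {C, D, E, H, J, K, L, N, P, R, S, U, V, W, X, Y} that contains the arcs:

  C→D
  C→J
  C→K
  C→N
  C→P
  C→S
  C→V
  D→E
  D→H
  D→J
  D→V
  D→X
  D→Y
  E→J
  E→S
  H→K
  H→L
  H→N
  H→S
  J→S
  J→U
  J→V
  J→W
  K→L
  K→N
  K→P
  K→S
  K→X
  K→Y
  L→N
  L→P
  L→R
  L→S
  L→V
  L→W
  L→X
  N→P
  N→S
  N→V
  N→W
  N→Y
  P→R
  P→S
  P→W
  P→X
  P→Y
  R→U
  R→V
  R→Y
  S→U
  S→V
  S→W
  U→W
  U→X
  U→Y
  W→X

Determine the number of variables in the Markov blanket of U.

Parents of U: J, R, S.
Children of U: W, X, Y.
Other parents of U's children:
  parents(W) \ {U} = {J, L, N, P, S}.
  X also has parents D, K, L, P, W.
  Y also has parents D, K, N, P, R.
MB(U) = {D, J, K, L, N, P, R, S, W, X, Y}, which has 11 nodes.

11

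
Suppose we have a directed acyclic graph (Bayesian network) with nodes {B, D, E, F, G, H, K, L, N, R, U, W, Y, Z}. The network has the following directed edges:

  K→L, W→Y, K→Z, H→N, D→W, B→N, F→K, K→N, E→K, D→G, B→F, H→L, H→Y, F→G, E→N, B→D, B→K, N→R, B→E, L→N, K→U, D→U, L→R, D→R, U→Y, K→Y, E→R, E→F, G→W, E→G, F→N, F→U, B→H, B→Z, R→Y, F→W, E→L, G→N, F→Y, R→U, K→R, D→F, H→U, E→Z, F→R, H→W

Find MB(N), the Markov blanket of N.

{B, D, E, F, G, H, K, L, R}

N has parents B, E, F, G, H, K, L.
Ch(N) = {R}.
Co-parents of N (other parents of its children):
  R: D, E, F, K, L
Union: {B, E, F, G, H, K, L} ∪ {R} ∪ {D, E, F, K, L} = {B, D, E, F, G, H, K, L, R}.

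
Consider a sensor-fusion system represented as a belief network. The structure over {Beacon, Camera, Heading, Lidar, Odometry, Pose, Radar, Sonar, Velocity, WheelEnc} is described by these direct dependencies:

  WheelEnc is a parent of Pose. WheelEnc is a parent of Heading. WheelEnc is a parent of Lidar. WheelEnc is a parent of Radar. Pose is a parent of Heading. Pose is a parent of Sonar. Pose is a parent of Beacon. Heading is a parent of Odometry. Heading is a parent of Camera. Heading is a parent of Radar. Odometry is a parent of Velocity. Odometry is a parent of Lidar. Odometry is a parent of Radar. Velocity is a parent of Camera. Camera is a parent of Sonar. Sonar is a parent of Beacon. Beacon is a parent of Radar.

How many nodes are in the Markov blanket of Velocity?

Velocity's parents: Odometry.
Velocity has child Camera.
For each child, the remaining parents (spouses of Velocity):
  parents(Camera) \ {Velocity} = {Heading}.
MB(Velocity) = {Camera, Heading, Odometry}, which has 3 nodes.

3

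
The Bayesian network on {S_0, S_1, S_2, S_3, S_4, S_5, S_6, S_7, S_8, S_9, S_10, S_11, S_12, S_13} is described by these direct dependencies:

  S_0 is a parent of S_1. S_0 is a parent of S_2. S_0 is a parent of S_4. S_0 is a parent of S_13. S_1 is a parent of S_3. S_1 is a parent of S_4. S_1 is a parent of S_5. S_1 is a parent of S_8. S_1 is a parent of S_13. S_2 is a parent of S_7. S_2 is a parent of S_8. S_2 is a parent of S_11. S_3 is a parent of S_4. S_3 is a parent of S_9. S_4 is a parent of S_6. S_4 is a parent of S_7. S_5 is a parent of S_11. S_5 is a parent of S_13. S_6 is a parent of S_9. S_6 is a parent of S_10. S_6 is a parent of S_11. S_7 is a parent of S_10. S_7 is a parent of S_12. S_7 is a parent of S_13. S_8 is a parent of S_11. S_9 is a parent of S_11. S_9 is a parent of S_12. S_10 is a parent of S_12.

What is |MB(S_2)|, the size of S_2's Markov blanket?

The Markov blanket of a node is its parents, its children, and the other parents of its children.
Parents of S_2: S_0.
S_2 has children S_7, S_8, S_11.
For each child, the remaining parents (spouses of S_2):
  S_7: S_4
  S_8: S_1
  S_11: S_5, S_6, S_8, S_9
MB(S_2) = {S_0, S_1, S_4, S_5, S_6, S_7, S_8, S_9, S_11}, which has 9 nodes.

9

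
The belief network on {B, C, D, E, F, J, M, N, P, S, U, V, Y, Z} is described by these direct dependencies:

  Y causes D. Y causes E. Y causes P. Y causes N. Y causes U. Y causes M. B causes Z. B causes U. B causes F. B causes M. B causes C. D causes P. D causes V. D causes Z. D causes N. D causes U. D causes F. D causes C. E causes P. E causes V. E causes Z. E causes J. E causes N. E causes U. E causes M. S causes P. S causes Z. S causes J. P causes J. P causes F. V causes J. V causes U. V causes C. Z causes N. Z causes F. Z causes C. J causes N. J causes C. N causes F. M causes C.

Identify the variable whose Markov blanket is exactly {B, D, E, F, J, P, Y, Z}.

N

The target node must have every member of {B, D, E, F, J, P, Y, Z} as a parent, child, or co-parent, and no others.
Parents of N: D, E, J, Y, Z; children: F; co-parents: B, D, P, Z.
These exactly cover the given set, so the node is N.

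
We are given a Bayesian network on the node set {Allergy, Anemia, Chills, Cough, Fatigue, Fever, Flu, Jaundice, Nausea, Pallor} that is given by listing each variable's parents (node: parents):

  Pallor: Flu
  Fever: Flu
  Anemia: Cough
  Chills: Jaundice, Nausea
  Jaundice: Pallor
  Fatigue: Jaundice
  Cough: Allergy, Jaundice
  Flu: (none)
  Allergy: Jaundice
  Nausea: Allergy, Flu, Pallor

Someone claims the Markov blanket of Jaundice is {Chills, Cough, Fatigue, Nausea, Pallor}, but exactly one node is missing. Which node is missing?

Jaundice has parent Pallor.
Children of Jaundice: Allergy, Chills, Cough, Fatigue.
For each child, the remaining parents (spouses of Jaundice):
  Allergy: —
  Cough: Allergy
  Fatigue: —
  Chills: Nausea
MB(Jaundice) = {Allergy, Chills, Cough, Fatigue, Nausea, Pallor}.
Comparing with the claimed set, Allergy is missing.

Allergy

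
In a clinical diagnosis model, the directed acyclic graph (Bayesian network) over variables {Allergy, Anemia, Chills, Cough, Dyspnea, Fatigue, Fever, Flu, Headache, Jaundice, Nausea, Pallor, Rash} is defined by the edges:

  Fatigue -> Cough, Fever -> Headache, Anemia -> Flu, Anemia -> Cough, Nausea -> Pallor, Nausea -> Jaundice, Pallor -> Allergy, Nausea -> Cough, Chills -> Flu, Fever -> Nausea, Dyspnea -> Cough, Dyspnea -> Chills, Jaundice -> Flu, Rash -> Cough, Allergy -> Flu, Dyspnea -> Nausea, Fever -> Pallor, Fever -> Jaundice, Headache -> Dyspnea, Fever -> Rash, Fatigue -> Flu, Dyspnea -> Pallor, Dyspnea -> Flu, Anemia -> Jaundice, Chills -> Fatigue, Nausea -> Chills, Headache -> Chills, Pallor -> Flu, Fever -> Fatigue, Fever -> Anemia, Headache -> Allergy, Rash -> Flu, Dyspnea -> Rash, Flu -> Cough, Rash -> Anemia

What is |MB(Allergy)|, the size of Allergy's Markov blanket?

9

Allergy has parents Headache, Pallor.
Allergy has child Flu.
Other parents of Allergy's children:
  Flu's other parents are Anemia, Chills, Dyspnea, Fatigue, Jaundice, Pallor, Rash.
MB(Allergy) = {Anemia, Chills, Dyspnea, Fatigue, Flu, Headache, Jaundice, Pallor, Rash}, which has 9 nodes.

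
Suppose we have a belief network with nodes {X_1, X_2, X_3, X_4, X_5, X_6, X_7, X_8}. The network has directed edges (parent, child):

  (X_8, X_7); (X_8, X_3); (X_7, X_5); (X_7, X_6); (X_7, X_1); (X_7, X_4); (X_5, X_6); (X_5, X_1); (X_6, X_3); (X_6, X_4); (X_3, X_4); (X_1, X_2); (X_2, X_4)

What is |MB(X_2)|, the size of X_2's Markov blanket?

Parents of X_2: X_1.
Children of X_2: X_4.
For each child, the remaining parents (spouses of X_2):
  X_4's other parents are X_3, X_6, X_7.
MB(X_2) = {X_1, X_3, X_4, X_6, X_7}, which has 5 nodes.

5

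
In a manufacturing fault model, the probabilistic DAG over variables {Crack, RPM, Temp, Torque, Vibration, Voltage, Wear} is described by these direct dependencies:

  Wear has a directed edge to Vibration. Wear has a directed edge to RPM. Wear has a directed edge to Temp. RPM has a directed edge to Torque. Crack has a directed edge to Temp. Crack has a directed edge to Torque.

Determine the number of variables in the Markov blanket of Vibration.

Recall MB(v) = parents ∪ children ∪ spouses, where spouses are the other parents of v's children.
Parents of Vibration: Wear.
Vibration has no children.
With no children, Vibration has no spouses; the co-parent set is empty.
MB(Vibration) = {Wear}, which has 1 node.

1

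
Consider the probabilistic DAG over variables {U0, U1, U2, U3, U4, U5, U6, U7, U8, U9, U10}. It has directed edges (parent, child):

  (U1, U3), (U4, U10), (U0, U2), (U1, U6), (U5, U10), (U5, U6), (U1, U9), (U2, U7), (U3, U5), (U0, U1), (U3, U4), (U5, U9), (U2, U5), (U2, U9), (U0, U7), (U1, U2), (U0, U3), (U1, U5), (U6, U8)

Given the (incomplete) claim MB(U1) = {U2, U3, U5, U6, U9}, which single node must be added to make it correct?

U1's parents: U0.
Children of U1: U2, U3, U5, U6, U9.
Other parents of U1's children:
  parents(U2) \ {U1} = {U0}.
  parents(U3) \ {U1} = {U0}.
  parents(U5) \ {U1} = {U2, U3}.
  parents(U6) \ {U1} = {U5}.
  U9 also has parents U2, U5.
MB(U1) = {U0, U2, U3, U5, U6, U9}.
Comparing with the claimed set, U0 is missing.

U0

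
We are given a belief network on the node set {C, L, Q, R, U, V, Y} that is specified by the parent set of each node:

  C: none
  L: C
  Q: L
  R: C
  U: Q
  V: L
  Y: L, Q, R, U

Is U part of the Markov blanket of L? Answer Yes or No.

U is a co-parent of L: both are parents of Y.
So U ∈ MB(L).

Yes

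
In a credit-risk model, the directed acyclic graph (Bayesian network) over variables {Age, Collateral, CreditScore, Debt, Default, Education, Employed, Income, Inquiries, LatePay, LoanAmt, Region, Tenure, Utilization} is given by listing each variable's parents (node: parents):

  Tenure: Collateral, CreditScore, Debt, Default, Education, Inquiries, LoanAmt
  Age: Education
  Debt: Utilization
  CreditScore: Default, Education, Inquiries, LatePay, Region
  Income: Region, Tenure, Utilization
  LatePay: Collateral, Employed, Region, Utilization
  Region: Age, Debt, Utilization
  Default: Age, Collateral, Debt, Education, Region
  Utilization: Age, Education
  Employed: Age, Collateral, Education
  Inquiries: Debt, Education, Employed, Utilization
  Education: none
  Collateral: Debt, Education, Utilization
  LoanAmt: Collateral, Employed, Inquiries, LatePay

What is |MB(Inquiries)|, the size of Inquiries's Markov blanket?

The Markov blanket of a node is its parents, its children, and the other parents of its children.
Ch(Inquiries) = {CreditScore, LoanAmt, Tenure}.
Parents of Inquiries: Debt, Education, Employed, Utilization.
For each child, the remaining parents (spouses of Inquiries):
  LoanAmt's other parents are Collateral, Employed, LatePay.
  CreditScore also has parents Default, Education, LatePay, Region.
  Tenure's other parents are Collateral, CreditScore, Debt, Default, Education, LoanAmt.
MB(Inquiries) = {Collateral, CreditScore, Debt, Default, Education, Employed, LatePay, LoanAmt, Region, Tenure, Utilization}, which has 11 nodes.

11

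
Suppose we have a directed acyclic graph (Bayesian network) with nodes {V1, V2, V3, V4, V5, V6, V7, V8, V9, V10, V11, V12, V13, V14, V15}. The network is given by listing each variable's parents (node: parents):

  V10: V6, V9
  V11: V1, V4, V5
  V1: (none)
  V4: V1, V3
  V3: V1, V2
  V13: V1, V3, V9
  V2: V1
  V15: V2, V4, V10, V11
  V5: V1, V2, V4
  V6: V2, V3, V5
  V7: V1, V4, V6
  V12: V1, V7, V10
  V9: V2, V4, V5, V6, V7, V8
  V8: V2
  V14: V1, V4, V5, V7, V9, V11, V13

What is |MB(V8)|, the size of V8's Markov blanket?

6

V8 has parent V2.
V8's children: V9.
For each child, the remaining parents (spouses of V8):
  parents(V9) \ {V8} = {V2, V4, V5, V6, V7}.
MB(V8) = {V2, V4, V5, V6, V7, V9}, which has 6 nodes.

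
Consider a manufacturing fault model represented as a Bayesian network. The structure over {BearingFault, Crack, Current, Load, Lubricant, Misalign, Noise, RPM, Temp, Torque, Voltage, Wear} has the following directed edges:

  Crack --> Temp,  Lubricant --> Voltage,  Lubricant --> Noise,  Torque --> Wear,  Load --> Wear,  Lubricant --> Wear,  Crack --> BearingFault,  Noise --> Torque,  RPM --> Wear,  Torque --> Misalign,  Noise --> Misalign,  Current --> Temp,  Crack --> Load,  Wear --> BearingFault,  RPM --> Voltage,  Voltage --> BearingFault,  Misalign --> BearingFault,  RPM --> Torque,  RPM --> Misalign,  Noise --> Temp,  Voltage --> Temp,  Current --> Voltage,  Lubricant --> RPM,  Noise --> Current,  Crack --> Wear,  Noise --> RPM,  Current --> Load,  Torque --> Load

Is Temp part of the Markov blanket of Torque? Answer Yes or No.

No

Parents of Torque: Noise, RPM.
Torque has children Load, Misalign, Wear.
Co-parents of Torque (other parents of its children):
  parents(Load) \ {Torque} = {Crack, Current}.
  parents(Wear) \ {Torque} = {Crack, Load, Lubricant, RPM}.
  Misalign also has parents Noise, RPM.
MB(Torque) = {Crack, Current, Load, Lubricant, Misalign, Noise, RPM, Wear}; Temp is not in this set.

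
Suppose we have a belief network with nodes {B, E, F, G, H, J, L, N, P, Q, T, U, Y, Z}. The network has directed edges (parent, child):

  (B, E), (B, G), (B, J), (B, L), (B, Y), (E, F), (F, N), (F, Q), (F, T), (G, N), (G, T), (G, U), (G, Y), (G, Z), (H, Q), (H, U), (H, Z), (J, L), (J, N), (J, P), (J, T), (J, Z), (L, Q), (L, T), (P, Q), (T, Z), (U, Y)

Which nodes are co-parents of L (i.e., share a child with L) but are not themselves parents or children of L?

Children of L: Q, T.
  parents(Q) \ {L} = {F, H, P}.
  parents(T) \ {L} = {F, G, J}.
Excluding nodes already adjacent to L (B, J, Q, T), the co-parent-only contribution is {F, G, H, P}.

{F, G, H, P}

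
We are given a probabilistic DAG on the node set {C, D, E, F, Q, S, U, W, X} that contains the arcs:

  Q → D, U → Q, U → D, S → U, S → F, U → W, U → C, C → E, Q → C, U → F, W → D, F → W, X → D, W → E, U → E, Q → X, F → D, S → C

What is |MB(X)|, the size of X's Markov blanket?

The Markov blanket of a node is its parents, its children, and the other parents of its children.
Pa(X) = {Q}.
Children of X: D.
Parents of each child, excluding X:
  D's other parents are F, Q, U, W.
MB(X) = {D, F, Q, U, W}, which has 5 nodes.

5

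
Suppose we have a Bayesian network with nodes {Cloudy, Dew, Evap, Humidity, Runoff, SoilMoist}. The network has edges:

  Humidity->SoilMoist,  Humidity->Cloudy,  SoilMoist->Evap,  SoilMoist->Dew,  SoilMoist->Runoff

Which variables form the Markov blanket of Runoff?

{SoilMoist}

Parents of Runoff: SoilMoist.
Runoff's children: none.
With no children, Runoff has no spouses; the co-parent set is empty.
Union: {SoilMoist} ∪ {} ∪ {} = {SoilMoist}.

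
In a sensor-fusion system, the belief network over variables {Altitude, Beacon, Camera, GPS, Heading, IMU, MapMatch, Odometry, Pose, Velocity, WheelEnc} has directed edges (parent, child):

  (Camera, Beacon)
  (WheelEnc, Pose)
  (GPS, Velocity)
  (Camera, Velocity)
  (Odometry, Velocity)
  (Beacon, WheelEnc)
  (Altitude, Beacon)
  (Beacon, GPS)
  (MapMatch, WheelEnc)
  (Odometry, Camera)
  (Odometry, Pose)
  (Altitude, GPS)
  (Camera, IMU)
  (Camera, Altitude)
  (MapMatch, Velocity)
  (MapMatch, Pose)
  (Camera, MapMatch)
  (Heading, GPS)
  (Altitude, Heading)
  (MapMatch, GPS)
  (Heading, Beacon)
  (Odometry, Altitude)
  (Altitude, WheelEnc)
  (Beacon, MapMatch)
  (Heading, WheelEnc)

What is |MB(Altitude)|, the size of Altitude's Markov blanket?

Altitude has parents Camera, Odometry.
Altitude has children Beacon, GPS, Heading, WheelEnc.
Other parents of Altitude's children:
  Heading: no additional parents.
  Beacon also has parents Camera, Heading.
  parents(GPS) \ {Altitude} = {Beacon, Heading, MapMatch}.
  parents(WheelEnc) \ {Altitude} = {Beacon, Heading, MapMatch}.
MB(Altitude) = {Beacon, Camera, GPS, Heading, MapMatch, Odometry, WheelEnc}, which has 7 nodes.

7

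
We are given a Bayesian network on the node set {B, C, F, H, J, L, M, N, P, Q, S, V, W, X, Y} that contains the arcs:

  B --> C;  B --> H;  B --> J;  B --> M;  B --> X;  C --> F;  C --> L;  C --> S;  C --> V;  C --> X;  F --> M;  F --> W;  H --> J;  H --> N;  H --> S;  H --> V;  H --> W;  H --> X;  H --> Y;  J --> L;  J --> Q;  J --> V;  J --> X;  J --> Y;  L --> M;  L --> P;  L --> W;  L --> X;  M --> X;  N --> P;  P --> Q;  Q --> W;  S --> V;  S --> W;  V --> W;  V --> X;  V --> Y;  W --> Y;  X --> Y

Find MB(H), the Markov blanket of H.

{B, C, F, J, L, M, N, Q, S, V, W, X, Y}

A node's Markov blanket = Pa ∪ Ch ∪ (parents of Ch other than the node itself).
H's children: J, N, S, V, W, X, Y.
H's parents: B.
Co-parents of H (other parents of its children):
  J also has parent B.
  N has no other parent.
  parents(S) \ {H} = {C}.
  V also has parents C, J, S.
  W also has parents F, L, Q, S, V.
  parents(X) \ {H} = {B, C, J, L, M, V}.
  Y's other parents are J, V, W, X.
Union: {B} ∪ {J, N, S, V, W, X, Y} ∪ {B, C, F, J, L, M, Q, S, V, W, X} = {B, C, F, J, L, M, N, Q, S, V, W, X, Y}.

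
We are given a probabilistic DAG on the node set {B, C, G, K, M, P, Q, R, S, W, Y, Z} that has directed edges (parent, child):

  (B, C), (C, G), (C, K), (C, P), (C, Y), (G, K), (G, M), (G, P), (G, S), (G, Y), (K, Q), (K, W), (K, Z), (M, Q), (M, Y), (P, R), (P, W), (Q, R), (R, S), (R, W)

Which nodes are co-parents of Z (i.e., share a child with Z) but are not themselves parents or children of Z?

{}

Z has no children, so it has no co-parents. The set is empty.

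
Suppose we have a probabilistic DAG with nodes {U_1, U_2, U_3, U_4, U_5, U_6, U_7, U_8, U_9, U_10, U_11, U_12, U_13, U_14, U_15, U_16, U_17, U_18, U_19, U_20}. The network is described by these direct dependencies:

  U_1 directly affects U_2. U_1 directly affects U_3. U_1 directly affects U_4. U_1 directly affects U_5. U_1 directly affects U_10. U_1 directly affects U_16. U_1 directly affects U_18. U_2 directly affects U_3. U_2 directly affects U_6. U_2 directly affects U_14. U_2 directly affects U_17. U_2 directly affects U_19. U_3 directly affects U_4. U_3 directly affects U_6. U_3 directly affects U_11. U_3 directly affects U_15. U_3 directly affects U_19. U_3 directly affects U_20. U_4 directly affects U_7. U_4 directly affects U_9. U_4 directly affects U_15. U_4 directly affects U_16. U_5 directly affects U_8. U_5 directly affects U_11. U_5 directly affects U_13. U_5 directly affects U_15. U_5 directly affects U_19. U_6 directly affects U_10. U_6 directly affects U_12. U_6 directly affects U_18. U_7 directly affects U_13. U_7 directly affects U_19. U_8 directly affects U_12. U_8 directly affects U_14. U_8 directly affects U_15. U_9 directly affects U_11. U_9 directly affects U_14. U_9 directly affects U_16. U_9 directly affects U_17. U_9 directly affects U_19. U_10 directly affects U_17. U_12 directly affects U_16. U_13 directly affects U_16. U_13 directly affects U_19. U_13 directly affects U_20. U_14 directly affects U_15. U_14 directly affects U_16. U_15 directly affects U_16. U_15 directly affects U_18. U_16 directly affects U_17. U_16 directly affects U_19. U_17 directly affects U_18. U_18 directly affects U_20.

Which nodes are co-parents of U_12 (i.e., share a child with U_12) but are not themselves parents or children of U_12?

{U_1, U_4, U_9, U_13, U_14, U_15}

Children of U_12: U_16.
  U_16: U_1, U_4, U_9, U_13, U_14, U_15
Excluding nodes already adjacent to U_12 (U_6, U_8, U_16), the co-parent-only contribution is {U_1, U_4, U_9, U_13, U_14, U_15}.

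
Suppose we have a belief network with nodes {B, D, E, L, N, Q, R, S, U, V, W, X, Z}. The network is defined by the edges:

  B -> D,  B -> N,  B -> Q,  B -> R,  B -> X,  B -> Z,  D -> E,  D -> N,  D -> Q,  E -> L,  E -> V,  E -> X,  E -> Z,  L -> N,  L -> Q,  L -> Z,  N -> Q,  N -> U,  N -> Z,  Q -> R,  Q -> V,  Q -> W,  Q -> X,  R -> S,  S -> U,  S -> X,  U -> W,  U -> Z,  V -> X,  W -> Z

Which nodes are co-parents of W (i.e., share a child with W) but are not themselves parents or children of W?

Children of W: Z.
  Z also has parents B, E, L, N, U.
Excluding nodes already adjacent to W (Q, U, Z), the co-parent-only contribution is {B, E, L, N}.

{B, E, L, N}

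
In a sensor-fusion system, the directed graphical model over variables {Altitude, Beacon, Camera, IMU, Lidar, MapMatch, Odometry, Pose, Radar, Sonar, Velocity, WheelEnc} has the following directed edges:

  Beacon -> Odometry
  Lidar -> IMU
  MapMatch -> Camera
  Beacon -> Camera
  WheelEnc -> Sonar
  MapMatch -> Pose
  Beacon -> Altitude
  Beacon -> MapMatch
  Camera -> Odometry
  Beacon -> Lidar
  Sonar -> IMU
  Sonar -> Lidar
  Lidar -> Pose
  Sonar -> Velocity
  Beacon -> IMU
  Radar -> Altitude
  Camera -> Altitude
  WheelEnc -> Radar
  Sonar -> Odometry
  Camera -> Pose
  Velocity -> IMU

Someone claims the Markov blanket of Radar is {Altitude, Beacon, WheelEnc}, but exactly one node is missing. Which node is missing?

Parents of Radar: WheelEnc.
Radar's children: Altitude.
For each child, the remaining parents (spouses of Radar):
  Altitude's other parents are Beacon, Camera.
MB(Radar) = {Altitude, Beacon, Camera, WheelEnc}.
Comparing with the claimed set, Camera is missing.

Camera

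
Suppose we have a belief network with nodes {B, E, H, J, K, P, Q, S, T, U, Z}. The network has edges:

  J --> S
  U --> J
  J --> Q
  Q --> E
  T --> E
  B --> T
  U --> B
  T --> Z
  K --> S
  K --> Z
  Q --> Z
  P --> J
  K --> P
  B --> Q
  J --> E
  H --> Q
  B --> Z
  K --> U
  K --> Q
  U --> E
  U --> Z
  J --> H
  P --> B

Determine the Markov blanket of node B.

Recall MB(v) = parents ∪ children ∪ spouses, where spouses are the other parents of v's children.
Parents of B: P, U.
Children of B: Q, T, Z.
For each child, the remaining parents (spouses of B):
  T: —
  Q: H, J, K
  Z: K, Q, T, U
So the Markov blanket of B is {H, J, K, P, Q, T, U, Z}.

{H, J, K, P, Q, T, U, Z}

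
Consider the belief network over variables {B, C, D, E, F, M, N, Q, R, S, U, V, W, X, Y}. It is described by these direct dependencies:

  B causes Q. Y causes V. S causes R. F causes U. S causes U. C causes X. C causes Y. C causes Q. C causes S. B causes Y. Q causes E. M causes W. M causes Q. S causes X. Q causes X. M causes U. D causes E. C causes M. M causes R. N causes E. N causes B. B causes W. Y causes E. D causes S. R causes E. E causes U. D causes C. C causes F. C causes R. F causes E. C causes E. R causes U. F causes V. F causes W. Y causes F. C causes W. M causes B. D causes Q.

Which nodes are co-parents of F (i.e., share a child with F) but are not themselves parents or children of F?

{B, D, M, N, Q, R, S}

Children of F: E, U, V, W.
  W: B, C, M
  V: Y
  E: C, D, N, Q, R, Y
  U: E, M, R, S
Excluding nodes already adjacent to F (C, E, U, V, W, Y), the co-parent-only contribution is {B, D, M, N, Q, R, S}.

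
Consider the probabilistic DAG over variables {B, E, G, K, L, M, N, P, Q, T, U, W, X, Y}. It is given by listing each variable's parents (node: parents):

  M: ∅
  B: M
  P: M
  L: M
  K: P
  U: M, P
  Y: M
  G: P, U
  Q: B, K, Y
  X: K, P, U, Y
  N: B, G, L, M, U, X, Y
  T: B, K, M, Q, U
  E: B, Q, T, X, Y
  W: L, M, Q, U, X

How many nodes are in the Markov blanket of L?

Recall MB(v) = parents ∪ children ∪ spouses, where spouses are the other parents of v's children.
Children of L: N, W.
Parents of L: M.
Co-parents of L (other parents of its children):
  N also has parents B, G, M, U, X, Y.
  parents(W) \ {L} = {M, Q, U, X}.
MB(L) = {B, G, M, N, Q, U, W, X, Y}, which has 9 nodes.

9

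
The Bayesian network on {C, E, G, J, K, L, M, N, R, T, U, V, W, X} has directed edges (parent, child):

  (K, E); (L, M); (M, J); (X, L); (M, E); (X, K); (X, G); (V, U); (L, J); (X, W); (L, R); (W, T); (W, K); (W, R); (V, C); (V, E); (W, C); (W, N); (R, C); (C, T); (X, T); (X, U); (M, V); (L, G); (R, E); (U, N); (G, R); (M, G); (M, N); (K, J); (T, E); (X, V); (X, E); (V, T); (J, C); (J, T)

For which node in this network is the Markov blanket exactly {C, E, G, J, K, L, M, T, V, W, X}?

The target node must have every member of {C, E, G, J, K, L, M, T, V, W, X} as a parent, child, or co-parent, and no others.
Parents of R: G, L, W; children: C, E; co-parents: J, K, M, T, V, W, X.
These exactly cover the given set, so the node is R.

R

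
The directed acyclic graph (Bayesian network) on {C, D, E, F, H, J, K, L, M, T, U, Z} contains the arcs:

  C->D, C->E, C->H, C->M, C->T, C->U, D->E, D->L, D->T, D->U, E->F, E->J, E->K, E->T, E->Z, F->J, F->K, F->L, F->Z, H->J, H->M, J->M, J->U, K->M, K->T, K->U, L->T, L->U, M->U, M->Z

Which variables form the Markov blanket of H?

{C, E, F, J, K, M}

Parents of H: C.
Children of H: J, M.
Other parents of H's children:
  J: E, F
  M: C, J, K
MB(H) = {C, E, F, J, K, M}.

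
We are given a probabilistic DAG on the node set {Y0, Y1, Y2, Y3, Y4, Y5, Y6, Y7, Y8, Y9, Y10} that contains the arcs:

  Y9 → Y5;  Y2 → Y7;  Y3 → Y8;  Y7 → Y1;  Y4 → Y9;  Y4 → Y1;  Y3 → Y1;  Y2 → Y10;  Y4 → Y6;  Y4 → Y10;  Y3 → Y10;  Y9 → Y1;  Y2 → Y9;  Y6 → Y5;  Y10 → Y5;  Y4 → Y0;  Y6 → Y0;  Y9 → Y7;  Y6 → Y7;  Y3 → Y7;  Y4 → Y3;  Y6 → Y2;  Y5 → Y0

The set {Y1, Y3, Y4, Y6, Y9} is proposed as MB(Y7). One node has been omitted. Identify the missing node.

Y2

The Markov blanket of a node is its parents, its children, and the other parents of its children.
Parents of Y7: Y2, Y3, Y6, Y9.
Y7 has child Y1.
Co-parents of Y7 (other parents of its children):
  parents(Y1) \ {Y7} = {Y3, Y4, Y9}.
MB(Y7) = {Y1, Y2, Y3, Y4, Y6, Y9}.
Comparing with the claimed set, Y2 is missing.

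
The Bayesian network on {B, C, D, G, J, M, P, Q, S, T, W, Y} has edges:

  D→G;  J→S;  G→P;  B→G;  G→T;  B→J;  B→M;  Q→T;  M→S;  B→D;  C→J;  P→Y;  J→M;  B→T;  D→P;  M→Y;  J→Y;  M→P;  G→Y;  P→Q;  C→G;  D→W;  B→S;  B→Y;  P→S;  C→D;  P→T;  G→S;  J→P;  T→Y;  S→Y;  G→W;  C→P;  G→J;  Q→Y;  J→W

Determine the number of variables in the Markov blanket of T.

8

T's parents: B, G, P, Q.
T has child Y.
Parents of each child, excluding T:
  parents(Y) \ {T} = {B, G, J, M, P, Q, S}.
MB(T) = {B, G, J, M, P, Q, S, Y}, which has 8 nodes.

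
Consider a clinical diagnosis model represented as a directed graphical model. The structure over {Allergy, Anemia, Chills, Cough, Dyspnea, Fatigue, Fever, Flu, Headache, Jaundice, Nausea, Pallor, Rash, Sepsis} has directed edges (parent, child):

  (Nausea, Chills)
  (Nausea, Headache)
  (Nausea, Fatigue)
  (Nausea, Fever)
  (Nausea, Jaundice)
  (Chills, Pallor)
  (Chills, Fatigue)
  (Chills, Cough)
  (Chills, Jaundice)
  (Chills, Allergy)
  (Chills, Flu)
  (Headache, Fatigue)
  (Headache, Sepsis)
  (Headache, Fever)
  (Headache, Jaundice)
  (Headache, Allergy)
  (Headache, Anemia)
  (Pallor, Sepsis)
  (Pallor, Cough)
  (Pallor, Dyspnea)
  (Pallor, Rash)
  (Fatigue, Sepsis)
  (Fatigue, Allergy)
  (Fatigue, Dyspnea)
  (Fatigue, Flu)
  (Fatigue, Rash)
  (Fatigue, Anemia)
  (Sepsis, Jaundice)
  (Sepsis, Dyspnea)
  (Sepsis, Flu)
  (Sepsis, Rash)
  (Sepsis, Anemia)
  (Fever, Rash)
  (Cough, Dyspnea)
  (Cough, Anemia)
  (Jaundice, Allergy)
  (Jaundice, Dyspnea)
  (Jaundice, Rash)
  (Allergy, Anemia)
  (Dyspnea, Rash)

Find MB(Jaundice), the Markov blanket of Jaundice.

{Allergy, Chills, Cough, Dyspnea, Fatigue, Fever, Headache, Nausea, Pallor, Rash, Sepsis}

Jaundice's parents: Chills, Headache, Nausea, Sepsis.
Ch(Jaundice) = {Allergy, Dyspnea, Rash}.
Other parents of Jaundice's children:
  Allergy's other parents are Chills, Fatigue, Headache.
  Dyspnea's other parents are Cough, Fatigue, Pallor, Sepsis.
  parents(Rash) \ {Jaundice} = {Dyspnea, Fatigue, Fever, Pallor, Sepsis}.
Union: {Chills, Headache, Nausea, Sepsis} ∪ {Allergy, Dyspnea, Rash} ∪ {Chills, Cough, Dyspnea, Fatigue, Fever, Headache, Pallor, Sepsis} = {Allergy, Chills, Cough, Dyspnea, Fatigue, Fever, Headache, Nausea, Pallor, Rash, Sepsis}.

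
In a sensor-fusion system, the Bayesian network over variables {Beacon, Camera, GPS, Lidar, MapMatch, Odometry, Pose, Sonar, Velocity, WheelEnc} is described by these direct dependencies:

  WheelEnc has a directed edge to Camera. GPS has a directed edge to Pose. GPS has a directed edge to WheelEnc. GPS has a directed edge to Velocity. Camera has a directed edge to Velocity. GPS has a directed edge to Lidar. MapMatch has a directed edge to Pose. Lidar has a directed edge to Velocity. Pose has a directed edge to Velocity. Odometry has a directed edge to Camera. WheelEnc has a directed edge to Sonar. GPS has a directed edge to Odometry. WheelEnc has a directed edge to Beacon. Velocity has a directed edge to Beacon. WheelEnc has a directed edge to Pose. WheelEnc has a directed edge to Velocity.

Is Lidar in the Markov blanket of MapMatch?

No

MapMatch has no parents.
MapMatch has child Pose.
Parents of each child, excluding MapMatch:
  Pose's other parents are GPS, WheelEnc.
MB(MapMatch) = {GPS, Pose, WheelEnc}; Lidar is not in this set.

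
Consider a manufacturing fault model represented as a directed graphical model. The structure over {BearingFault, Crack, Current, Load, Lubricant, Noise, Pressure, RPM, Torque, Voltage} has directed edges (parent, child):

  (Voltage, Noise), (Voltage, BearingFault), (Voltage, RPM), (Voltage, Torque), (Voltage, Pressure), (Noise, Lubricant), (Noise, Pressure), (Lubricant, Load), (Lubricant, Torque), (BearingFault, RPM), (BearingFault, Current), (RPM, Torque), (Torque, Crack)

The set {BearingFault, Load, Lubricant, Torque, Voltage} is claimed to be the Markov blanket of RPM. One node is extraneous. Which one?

By definition, MB(RPM) is built from RPM's parents, RPM's children, and the co-parents of RPM.
Pa(RPM) = {BearingFault, Voltage}.
Ch(RPM) = {Torque}.
Co-parents of RPM (other parents of its children):
  parents(Torque) \ {RPM} = {Lubricant, Voltage}.
MB(RPM) = {BearingFault, Lubricant, Torque, Voltage}.
Load is neither a parent, child, nor co-parent of RPM, so it does not belong.

Load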